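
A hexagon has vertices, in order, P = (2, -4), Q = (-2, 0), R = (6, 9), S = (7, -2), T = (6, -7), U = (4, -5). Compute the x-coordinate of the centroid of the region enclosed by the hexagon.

264/73

Apply Gauss's area formula. First the cross-terms c_i = x_i·y_{i+1} − x_{i+1}·y_i:
  -8, -18, -75, -37, -2, -6  ⇒  2A = -146, A = -73.
Then Σ (x_i + x_{i+1})·c_i = -1584, so x̄ = -1584 / (6·(-73)) = 264/73.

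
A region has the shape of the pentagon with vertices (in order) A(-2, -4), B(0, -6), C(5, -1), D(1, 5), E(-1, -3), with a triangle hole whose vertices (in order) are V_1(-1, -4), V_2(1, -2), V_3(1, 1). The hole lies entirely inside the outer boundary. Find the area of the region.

31

Outer boundary:
Apply the surveyor's formula: 2A = Σ (x_i·y_{i+1} − x_{i+1}·y_i), indices taken mod 5.
A→B: (-2)(-6) − (0)(-4) = 12
B→C: (0)(-1) − (5)(-6) = 30
C→D: (5)(5) − (1)(-1) = 26
D→E: (1)(-3) − (-1)(5) = 2
E→A: (-1)(-4) − (-2)(-3) = -2
Σ = 68
Area = |Σ|/2 = 34.
Hole:
Apply the shoelace formula: 2A = Σ (x_i·y_{i+1} − x_{i+1}·y_i), indices taken mod 3.
Cross-terms: 6, 3, -3  ⇒  Σ = 6
Area = |Σ|/2 = 3.
Net area = 34 − 3 = 31.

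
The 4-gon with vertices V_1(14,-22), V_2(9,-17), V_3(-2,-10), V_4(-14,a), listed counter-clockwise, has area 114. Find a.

Write out the shoelace sum; only the two edges meeting at V_4 involve a:
2·Area = [((-2)·a − (-14)·(-10)) + ((-14)·(-22) − 14·a)] + -164
       = -16·a + 4 = 228
⇒ a = -14.

-14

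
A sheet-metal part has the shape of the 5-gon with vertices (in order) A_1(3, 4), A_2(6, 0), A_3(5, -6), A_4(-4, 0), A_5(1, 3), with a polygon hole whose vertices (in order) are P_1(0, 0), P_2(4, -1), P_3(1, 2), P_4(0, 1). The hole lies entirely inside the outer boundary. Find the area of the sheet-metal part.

Outer boundary:
Apply the shoelace formula: 2A = Σ (x_i·y_{i+1} − x_{i+1}·y_i), indices taken mod 5.
Σ = (-24) + (-36) + (-24) + (-12) + (-5) = -101
Area = |Σ|/2 = 50.5.
Hole:
Apply the shoelace formula: 2A = Σ (x_i·y_{i+1} − x_{i+1}·y_i), indices taken mod 4.
P_1→P_2: (0)(-1) − (4)(0) = 0
P_2→P_3: (4)(2) − (1)(-1) = 9
P_3→P_4: (1)(1) − (0)(2) = 1
P_4→P_1: (0)(0) − (0)(1) = 0
Σ = 10
Area = |Σ|/2 = 5.
Net area = 50.5 − 5 = 45.5.

45.5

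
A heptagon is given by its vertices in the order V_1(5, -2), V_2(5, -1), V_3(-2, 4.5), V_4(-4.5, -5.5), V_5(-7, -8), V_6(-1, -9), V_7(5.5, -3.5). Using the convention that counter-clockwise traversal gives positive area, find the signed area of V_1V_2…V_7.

Apply the surveyor's formula: 2A = Σ (x_i·y_{i+1} − x_{i+1}·y_i), indices taken mod 7.
Σ = (5) + (20.5) + (31.25) + (-2.5) + (55) + (53) + (6.5) = 168.75
Signed area = Σ/2 = 84.375 (positive ⇒ counter-clockwise traversal).

84.375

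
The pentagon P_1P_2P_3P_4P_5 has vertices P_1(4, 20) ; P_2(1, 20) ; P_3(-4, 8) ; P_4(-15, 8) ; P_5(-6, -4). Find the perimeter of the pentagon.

68

|P_1P_2| = √((-3)² + (0)²) = √9 = 3
|P_2P_3| = √((-5)² + (-12)²) = √169 = 13
|P_3P_4| = √((-11)² + (0)²) = √121 = 11
|P_4P_5| = √((9)² + (-12)²) = √225 = 15
|P_5P_1| = √((10)² + (24)²) = √676 = 26
Perimeter = 3 + 13 + 11 + 15 + 26 = 68.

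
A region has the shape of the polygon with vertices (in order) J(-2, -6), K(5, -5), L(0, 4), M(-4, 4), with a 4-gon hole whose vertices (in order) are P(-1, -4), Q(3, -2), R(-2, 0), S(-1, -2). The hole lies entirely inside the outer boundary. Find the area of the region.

Outer boundary:
Σ = (40) + (20) + (16) + (32) = 108
Area = |Σ|/2 = 54.
Hole:
Cross-terms: 14, -4, 4, 2  ⇒  Σ = 16
Area = |Σ|/2 = 8.
Net area = 54 − 8 = 46.

46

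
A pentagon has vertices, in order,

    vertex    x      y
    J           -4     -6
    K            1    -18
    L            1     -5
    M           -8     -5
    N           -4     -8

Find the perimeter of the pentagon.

42

|JK| = √((5)² + (-12)²) = √169 = 13
|KL| = √((0)² + (13)²) = √169 = 13
|LM| = √((-9)² + (0)²) = √81 = 9
|MN| = √((4)² + (-3)²) = √25 = 5
|NJ| = √((0)² + (2)²) = √4 = 2
Perimeter = 13 + 13 + 9 + 5 + 2 = 42.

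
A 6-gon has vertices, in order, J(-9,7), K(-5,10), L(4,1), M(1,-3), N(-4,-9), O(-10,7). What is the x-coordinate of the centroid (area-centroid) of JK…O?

-866/259

Apply the shoelace (surveyor's) formula. First the cross-terms c_i = x_i·y_{i+1} − x_{i+1}·y_i:
  -55, -45, -13, -21, -118, -7  ⇒  2A = -259, A = -129.5.
Then Σ (x_i + x_{i+1})·c_i = 2598, so x̄ = 2598 / (6·(-129.5)) = -866/259.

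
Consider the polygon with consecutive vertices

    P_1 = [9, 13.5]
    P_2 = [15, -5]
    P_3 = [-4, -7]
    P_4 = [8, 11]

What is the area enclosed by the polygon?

175.75

Apply the shoelace formula: 2A = Σ (x_i·y_{i+1} − x_{i+1}·y_i), indices taken mod 4.
Cross-terms: -247.5, -125, 12, 9  ⇒  Σ = -351.5
Area = |Σ|/2 = 175.75.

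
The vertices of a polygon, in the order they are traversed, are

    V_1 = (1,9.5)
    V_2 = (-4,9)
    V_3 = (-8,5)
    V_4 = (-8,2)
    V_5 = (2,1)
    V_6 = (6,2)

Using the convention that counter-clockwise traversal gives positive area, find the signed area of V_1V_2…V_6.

82

Σ = (47) + (52) + (24) + (-12) + (-2) + (55) = 164
Signed area = Σ/2 = 82 (positive ⇒ counter-clockwise traversal).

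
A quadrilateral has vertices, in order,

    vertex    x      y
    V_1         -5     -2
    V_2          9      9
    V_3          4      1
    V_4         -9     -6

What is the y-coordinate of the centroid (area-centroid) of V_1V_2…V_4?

Apply Gauss's area formula. First the cross-terms c_i = x_i·y_{i+1} − x_{i+1}·y_i:
  -27, -27, -15, -12  ⇒  2A = -81, A = -40.5.
Then Σ (y_i + y_{i+1})·c_i = -288, so ȳ = -288 / (6·(-40.5)) = 32/27.

32/27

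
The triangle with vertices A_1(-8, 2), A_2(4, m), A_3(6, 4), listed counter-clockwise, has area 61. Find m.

-5

The doubled signed area Σ (x_i y_{i+1} − x_{i+1} y_i) is linear in m.
With m=0 it equals 52; the coefficient of m is -14 (from the two edges through A_2).
So -14·m + 52 = 2·61 = 122 ⇒ m = -5.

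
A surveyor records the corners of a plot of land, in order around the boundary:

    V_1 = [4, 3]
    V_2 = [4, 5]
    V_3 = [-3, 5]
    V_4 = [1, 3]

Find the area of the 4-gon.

10

V_1→V_2: (4)(5) − (4)(3) = 8
V_2→V_3: (4)(5) − (-3)(5) = 35
V_3→V_4: (-3)(3) − (1)(5) = -14
V_4→V_1: (1)(3) − (4)(3) = -9
Σ = 20
Area = |Σ|/2 = 10.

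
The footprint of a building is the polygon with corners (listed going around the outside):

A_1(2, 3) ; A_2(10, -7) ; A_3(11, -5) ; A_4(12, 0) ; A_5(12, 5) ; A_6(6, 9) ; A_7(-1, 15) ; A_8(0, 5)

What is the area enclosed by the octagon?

Apply the shoelace formula: 2A = Σ (x_i·y_{i+1} − x_{i+1}·y_i), indices taken mod 8.
Σ = (-44) + (27) + (60) + (60) + (78) + (99) + (-5) + (-10) = 265
Area = |Σ|/2 = 132.5.

132.5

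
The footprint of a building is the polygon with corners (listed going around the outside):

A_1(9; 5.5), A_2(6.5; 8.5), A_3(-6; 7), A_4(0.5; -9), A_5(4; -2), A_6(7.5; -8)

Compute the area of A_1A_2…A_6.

Apply the shoelace (surveyor's) formula: 2A = Σ (x_i·y_{i+1} − x_{i+1}·y_i), indices taken mod 6.
Cross-terms: 40.75, 96.5, 50.5, 35, -17, 113.25  ⇒  Σ = 319
Area = |Σ|/2 = 159.5.

159.5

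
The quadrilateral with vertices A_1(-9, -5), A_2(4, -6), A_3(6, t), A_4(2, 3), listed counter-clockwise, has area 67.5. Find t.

The doubled signed area Σ (x_i y_{i+1} − x_{i+1} y_i) is linear in t.
With t=0 it equals 145; the coefficient of t is 2 (from the two edges through A_3).
So 2·t + 145 = 2·67.5 = 135 ⇒ t = -5.

-5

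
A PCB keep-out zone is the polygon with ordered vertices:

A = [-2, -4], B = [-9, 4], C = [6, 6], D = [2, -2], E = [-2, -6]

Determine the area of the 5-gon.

83

Apply the surveyor's formula: 2A = Σ (x_i·y_{i+1} − x_{i+1}·y_i), indices taken mod 5.
Σ = (-44) + (-78) + (-24) + (-16) + (-4) = -166
Area = |Σ|/2 = 83.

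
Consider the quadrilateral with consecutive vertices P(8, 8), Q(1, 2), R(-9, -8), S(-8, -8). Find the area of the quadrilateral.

13

Σ = (8) + (10) + (8) + (0) = 26
Area = |Σ|/2 = 13.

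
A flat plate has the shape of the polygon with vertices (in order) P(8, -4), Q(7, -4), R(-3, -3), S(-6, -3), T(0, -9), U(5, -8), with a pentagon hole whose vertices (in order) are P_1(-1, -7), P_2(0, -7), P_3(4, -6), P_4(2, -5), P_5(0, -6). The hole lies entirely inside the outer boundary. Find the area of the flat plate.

44

Outer boundary:
Cross-terms: -4, -33, -9, 54, 45, 44  ⇒  Σ = 97
Area = |Σ|/2 = 48.5.
Hole:
Cross-terms: 7, 28, -8, -12, -6  ⇒  Σ = 9
Area = |Σ|/2 = 4.5.
Net area = 48.5 − 4.5 = 44.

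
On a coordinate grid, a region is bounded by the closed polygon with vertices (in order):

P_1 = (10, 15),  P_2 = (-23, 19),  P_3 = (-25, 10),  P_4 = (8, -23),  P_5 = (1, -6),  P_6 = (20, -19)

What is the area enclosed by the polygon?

Apply Gauss's area formula: 2A = Σ (x_i·y_{i+1} − x_{i+1}·y_i), indices taken mod 6.
Σ = (535) + (245) + (495) + (-25) + (101) + (490) = 1841
Area = |Σ|/2 = 920.5.

920.5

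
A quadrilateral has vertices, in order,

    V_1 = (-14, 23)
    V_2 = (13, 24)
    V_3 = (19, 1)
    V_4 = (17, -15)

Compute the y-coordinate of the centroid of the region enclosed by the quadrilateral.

Apply Gauss's area formula. First the cross-terms c_i = x_i·y_{i+1} − x_{i+1}·y_i:
  -635, -443, -302, 181  ⇒  2A = -1199, A = -599.5.
Then Σ (y_i + y_{i+1})·c_i = -35244, so ȳ = -35244 / (6·(-599.5)) = 1068/109.

1068/109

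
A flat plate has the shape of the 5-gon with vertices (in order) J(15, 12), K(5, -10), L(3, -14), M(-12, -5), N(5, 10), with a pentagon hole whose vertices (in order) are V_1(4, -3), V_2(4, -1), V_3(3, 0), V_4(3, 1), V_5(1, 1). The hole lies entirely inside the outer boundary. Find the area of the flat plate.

304.5

Outer boundary:
Apply Gauss's area formula: 2A = Σ (x_i·y_{i+1} − x_{i+1}·y_i), indices taken mod 5.
Σ = (-210) + (-40) + (-183) + (-95) + (-90) = -618
Area = |Σ|/2 = 309.
Hole:
Apply the shoelace formula: 2A = Σ (x_i·y_{i+1} − x_{i+1}·y_i), indices taken mod 5.
Σ = (8) + (3) + (3) + (2) + (-7) = 9
Area = |Σ|/2 = 4.5.
Net area = 309 − 4.5 = 304.5.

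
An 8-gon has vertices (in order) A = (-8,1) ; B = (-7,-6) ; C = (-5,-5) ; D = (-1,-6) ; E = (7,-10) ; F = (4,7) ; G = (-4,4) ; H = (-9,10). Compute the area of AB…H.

Apply the shoelace (surveyor's) formula: 2A = Σ (x_i·y_{i+1} − x_{i+1}·y_i), indices taken mod 8.
Cross-terms: 55, 5, 25, 52, 89, 44, -4, 71  ⇒  Σ = 337
Area = |Σ|/2 = 168.5.

168.5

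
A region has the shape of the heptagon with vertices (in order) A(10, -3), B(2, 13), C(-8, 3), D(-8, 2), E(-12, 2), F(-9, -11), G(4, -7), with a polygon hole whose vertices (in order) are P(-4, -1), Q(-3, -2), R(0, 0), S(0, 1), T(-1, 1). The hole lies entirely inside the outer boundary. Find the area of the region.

Outer boundary:
Apply the shoelace formula: 2A = Σ (x_i·y_{i+1} − x_{i+1}·y_i), indices taken mod 7.
Σ = (136) + (110) + (8) + (8) + (150) + (107) + (58) = 577
Area = |Σ|/2 = 288.5.
Hole:
P→Q: (-4)(-2) − (-3)(-1) = 5
Q→R: (-3)(0) − (0)(-2) = 0
R→S: (0)(1) − (0)(0) = 0
S→T: (0)(1) − (-1)(1) = 1
T→P: (-1)(-1) − (-4)(1) = 5
Σ = 11
Area = |Σ|/2 = 5.5.
Net area = 288.5 − 5.5 = 283.

283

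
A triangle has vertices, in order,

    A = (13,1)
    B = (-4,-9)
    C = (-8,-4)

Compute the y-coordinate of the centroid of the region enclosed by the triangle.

-4

Apply the shoelace (surveyor's) formula. First the cross-terms c_i = x_i·y_{i+1} − x_{i+1}·y_i:
  -113, -56, 44  ⇒  2A = -125, A = -62.5.
Then Σ (y_i + y_{i+1})·c_i = 1500, so ȳ = 1500 / (6·(-62.5)) = -4.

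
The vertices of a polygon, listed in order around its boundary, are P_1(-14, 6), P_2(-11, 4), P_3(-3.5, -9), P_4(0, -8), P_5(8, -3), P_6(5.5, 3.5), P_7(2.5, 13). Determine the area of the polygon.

Apply the shoelace (surveyor's) formula: 2A = Σ (x_i·y_{i+1} − x_{i+1}·y_i), indices taken mod 7.
Σ = (10) + (113) + (28) + (64) + (44.5) + (62.75) + (197) = 519.25
Area = |Σ|/2 = 259.625.

259.625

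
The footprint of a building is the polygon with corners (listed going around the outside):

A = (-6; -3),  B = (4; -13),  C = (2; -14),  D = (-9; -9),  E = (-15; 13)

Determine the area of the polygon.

Σ = (90) + (-30) + (-144) + (-252) + (123) = -213
Area = |Σ|/2 = 106.5.

106.5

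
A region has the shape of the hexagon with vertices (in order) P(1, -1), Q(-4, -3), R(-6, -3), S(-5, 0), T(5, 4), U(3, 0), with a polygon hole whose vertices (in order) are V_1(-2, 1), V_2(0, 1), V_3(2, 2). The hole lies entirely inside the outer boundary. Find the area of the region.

30.5

Outer boundary:
Σ = (-7) + (-6) + (-15) + (-20) + (-12) + (-3) = -63
Area = |Σ|/2 = 31.5.
Hole:
Σ = (-2) + (-2) + (6) = 2
Area = |Σ|/2 = 1.
Net area = 31.5 − 1 = 30.5.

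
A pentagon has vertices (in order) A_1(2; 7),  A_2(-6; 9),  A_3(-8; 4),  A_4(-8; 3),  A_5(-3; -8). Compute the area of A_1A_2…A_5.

92

A_1→A_2: (2)(9) − (-6)(7) = 60
A_2→A_3: (-6)(4) − (-8)(9) = 48
A_3→A_4: (-8)(3) − (-8)(4) = 8
A_4→A_5: (-8)(-8) − (-3)(3) = 73
A_5→A_1: (-3)(7) − (2)(-8) = -5
Σ = 184
Area = |Σ|/2 = 92.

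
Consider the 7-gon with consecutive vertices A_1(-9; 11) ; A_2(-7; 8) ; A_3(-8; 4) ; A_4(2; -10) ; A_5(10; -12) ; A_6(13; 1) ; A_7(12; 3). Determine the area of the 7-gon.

Cross-terms: 5, 36, 72, 76, 166, 27, 159  ⇒  Σ = 541
Area = |Σ|/2 = 270.5.

270.5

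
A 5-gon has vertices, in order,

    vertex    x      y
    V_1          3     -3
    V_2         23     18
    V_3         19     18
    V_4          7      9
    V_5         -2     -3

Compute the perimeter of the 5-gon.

|V_1V_2| = √((20)² + (21)²) = √841 = 29
|V_2V_3| = √((-4)² + (0)²) = √16 = 4
|V_3V_4| = √((-12)² + (-9)²) = √225 = 15
|V_4V_5| = √((-9)² + (-12)²) = √225 = 15
|V_5V_1| = √((5)² + (0)²) = √25 = 5
Perimeter = 29 + 4 + 15 + 15 + 5 = 68.

68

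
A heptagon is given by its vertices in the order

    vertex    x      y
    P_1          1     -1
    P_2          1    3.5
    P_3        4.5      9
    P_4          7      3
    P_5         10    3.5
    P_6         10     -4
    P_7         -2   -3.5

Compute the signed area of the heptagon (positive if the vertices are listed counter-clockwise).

-84.875

Σ = (4.5) + (-6.75) + (-49.5) + (-5.5) + (-75) + (-43) + (5.5) = -169.75
Signed area = Σ/2 = -84.875 (negative ⇒ clockwise traversal).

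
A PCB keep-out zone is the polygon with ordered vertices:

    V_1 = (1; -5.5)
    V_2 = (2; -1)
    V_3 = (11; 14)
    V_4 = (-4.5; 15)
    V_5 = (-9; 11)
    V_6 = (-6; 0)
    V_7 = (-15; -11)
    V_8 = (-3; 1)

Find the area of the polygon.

V_1→V_2: (1)(-1) − (2)(-5.5) = 10
V_2→V_3: (2)(14) − (11)(-1) = 39
V_3→V_4: (11)(15) − (-4.5)(14) = 228
V_4→V_5: (-4.5)(11) − (-9)(15) = 85.5
V_5→V_6: (-9)(0) − (-6)(11) = 66
V_6→V_7: (-6)(-11) − (-15)(0) = 66
V_7→V_8: (-15)(1) − (-3)(-11) = -48
V_8→V_1: (-3)(-5.5) − (1)(1) = 15.5
Σ = 462
Area = |Σ|/2 = 231.

231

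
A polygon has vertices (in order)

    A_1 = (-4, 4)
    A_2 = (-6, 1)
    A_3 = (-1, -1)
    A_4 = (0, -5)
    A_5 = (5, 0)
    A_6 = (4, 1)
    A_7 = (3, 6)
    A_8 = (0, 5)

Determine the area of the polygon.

Apply Gauss's area formula: 2A = Σ (x_i·y_{i+1} − x_{i+1}·y_i), indices taken mod 8.
Σ = (20) + (7) + (5) + (25) + (5) + (21) + (15) + (20) = 118
Area = |Σ|/2 = 59.

59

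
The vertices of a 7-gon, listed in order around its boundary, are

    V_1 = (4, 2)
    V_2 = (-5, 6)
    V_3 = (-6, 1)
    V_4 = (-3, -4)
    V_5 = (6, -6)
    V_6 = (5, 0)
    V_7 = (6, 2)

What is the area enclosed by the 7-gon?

Apply Gauss's area formula: 2A = Σ (x_i·y_{i+1} − x_{i+1}·y_i), indices taken mod 7.
Cross-terms: 34, 31, 27, 42, 30, 10, 4  ⇒  Σ = 178
Area = |Σ|/2 = 89.

89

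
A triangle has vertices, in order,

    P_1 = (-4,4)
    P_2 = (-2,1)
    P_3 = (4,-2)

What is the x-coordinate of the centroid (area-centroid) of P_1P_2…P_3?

Apply the surveyor's formula. First the cross-terms c_i = x_i·y_{i+1} − x_{i+1}·y_i:
  4, 0, 8  ⇒  2A = 12, A = 6.
Then Σ (x_i + x_{i+1})·c_i = -24, so x̄ = -24 / (6·6) = -2/3.

-2/3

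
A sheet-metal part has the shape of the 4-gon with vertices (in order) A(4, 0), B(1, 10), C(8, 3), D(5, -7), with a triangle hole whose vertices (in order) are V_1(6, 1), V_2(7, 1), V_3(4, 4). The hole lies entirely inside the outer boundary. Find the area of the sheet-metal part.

Outer boundary:
Σ = (40) + (-77) + (-71) + (28) = -80
Area = |Σ|/2 = 40.
Hole:
Apply the surveyor's formula: 2A = Σ (x_i·y_{i+1} − x_{i+1}·y_i), indices taken mod 3.
Σ = (-1) + (24) + (-20) = 3
Area = |Σ|/2 = 1.5.
Net area = 40 − 1.5 = 38.5.

38.5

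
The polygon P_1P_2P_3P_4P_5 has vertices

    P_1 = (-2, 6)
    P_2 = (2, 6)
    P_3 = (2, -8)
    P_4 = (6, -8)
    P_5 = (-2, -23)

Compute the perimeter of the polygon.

68

|P_1P_2| = √((4)² + (0)²) = √16 = 4
|P_2P_3| = √((0)² + (-14)²) = √196 = 14
|P_3P_4| = √((4)² + (0)²) = √16 = 4
|P_4P_5| = √((-8)² + (-15)²) = √289 = 17
|P_5P_1| = √((0)² + (29)²) = √841 = 29
Perimeter = 4 + 14 + 4 + 17 + 29 = 68.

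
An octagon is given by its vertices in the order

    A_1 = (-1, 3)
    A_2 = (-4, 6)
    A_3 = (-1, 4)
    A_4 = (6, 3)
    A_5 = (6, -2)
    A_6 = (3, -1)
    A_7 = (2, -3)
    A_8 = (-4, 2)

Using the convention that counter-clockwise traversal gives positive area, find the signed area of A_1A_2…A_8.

-43

Apply the surveyor's formula: 2A = Σ (x_i·y_{i+1} − x_{i+1}·y_i), indices taken mod 8.
Σ = (6) + (-10) + (-27) + (-30) + (0) + (-7) + (-8) + (-10) = -86
Signed area = Σ/2 = -43 (negative ⇒ clockwise traversal).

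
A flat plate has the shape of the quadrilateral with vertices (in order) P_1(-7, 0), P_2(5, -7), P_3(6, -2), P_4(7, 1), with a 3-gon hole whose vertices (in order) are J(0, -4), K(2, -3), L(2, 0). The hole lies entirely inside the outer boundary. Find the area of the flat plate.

Outer boundary:
Apply the surveyor's formula: 2A = Σ (x_i·y_{i+1} − x_{i+1}·y_i), indices taken mod 4.
Σ = (49) + (32) + (20) + (7) = 108
Area = |Σ|/2 = 54.
Hole:
Apply the shoelace (surveyor's) formula: 2A = Σ (x_i·y_{i+1} − x_{i+1}·y_i), indices taken mod 3.
J→K: (0)(-3) − (2)(-4) = 8
K→L: (2)(0) − (2)(-3) = 6
L→J: (2)(-4) − (0)(0) = -8
Σ = 6
Area = |Σ|/2 = 3.
Net area = 54 − 3 = 51.

51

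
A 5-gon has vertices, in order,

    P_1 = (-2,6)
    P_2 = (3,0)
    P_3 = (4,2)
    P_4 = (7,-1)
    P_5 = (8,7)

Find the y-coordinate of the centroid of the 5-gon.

Apply Gauss's area formula. First the cross-terms c_i = x_i·y_{i+1} − x_{i+1}·y_i:
  -18, 6, -18, 57, 62  ⇒  2A = 89, A = 44.5.
Then Σ (y_i + y_{i+1})·c_i = 1034, so ȳ = 1034 / (6·44.5) = 1034/267.

1034/267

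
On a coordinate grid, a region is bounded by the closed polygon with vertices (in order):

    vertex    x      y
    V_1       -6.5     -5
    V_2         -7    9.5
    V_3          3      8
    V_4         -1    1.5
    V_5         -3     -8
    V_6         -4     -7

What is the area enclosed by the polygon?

V_1→V_2: (-6.5)(9.5) − (-7)(-5) = -96.75
V_2→V_3: (-7)(8) − (3)(9.5) = -84.5
V_3→V_4: (3)(1.5) − (-1)(8) = 12.5
V_4→V_5: (-1)(-8) − (-3)(1.5) = 12.5
V_5→V_6: (-3)(-7) − (-4)(-8) = -11
V_6→V_1: (-4)(-5) − (-6.5)(-7) = -25.5
Σ = -192.75
Area = |Σ|/2 = 96.375.

96.375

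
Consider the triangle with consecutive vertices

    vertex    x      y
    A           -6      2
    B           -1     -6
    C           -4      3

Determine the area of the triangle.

10.5

Σ = (38) + (-27) + (10) = 21
Area = |Σ|/2 = 10.5.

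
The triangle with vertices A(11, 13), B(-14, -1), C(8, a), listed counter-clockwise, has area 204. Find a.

-5

Write out the shoelace sum; only the two edges meeting at C involve a:
2·Area = [((-14)·a − 8·(-1)) + (8·13 − 11·a)] + 171
       = -25·a + 283 = 408
⇒ a = -5.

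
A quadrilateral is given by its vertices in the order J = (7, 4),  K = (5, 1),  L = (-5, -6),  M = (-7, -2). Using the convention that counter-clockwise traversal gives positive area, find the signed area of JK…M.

Σ = (-13) + (-25) + (-32) + (-14) = -84
Signed area = Σ/2 = -42 (negative ⇒ clockwise traversal).

-42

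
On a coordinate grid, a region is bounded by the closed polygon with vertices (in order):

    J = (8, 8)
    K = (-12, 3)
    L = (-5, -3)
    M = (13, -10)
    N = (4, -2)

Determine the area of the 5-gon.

Apply the shoelace formula: 2A = Σ (x_i·y_{i+1} − x_{i+1}·y_i), indices taken mod 5.
Cross-terms: 120, 51, 89, 14, 48  ⇒  Σ = 322
Area = |Σ|/2 = 161.

161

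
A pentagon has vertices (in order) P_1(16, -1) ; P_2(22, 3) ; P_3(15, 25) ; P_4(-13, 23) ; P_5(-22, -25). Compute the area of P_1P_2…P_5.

1249

Apply Gauss's area formula: 2A = Σ (x_i·y_{i+1} − x_{i+1}·y_i), indices taken mod 5.
Σ = (70) + (505) + (670) + (831) + (422) = 2498
Area = |Σ|/2 = 1249.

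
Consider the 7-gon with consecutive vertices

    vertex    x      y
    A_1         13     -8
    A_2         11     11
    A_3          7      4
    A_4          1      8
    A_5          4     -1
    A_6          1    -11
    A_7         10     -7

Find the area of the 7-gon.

A_1→A_2: (13)(11) − (11)(-8) = 231
A_2→A_3: (11)(4) − (7)(11) = -33
A_3→A_4: (7)(8) − (1)(4) = 52
A_4→A_5: (1)(-1) − (4)(8) = -33
A_5→A_6: (4)(-11) − (1)(-1) = -43
A_6→A_7: (1)(-7) − (10)(-11) = 103
A_7→A_1: (10)(-8) − (13)(-7) = 11
Σ = 288
Area = |Σ|/2 = 144.

144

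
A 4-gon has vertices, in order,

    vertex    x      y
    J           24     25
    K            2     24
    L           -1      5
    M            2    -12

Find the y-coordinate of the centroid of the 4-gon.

173/15

Apply the shoelace formula. First the cross-terms c_i = x_i·y_{i+1} − x_{i+1}·y_i:
  526, 34, 2, 338  ⇒  2A = 900, A = 450.
Then Σ (y_i + y_{i+1})·c_i = 31140, so ȳ = 31140 / (6·450) = 173/15.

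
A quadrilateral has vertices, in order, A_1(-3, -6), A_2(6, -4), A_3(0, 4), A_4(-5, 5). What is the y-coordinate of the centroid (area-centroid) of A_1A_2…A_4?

Apply the surveyor's formula. First the cross-terms c_i = x_i·y_{i+1} − x_{i+1}·y_i:
  48, 24, 20, 45  ⇒  2A = 137, A = 68.5.
Then Σ (y_i + y_{i+1})·c_i = -345, so ȳ = -345 / (6·68.5) = -115/137.

-115/137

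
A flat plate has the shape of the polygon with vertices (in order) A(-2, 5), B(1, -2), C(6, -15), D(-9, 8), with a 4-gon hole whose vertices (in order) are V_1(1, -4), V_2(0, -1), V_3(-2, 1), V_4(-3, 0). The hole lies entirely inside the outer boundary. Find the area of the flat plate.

Outer boundary:
Apply the shoelace formula: 2A = Σ (x_i·y_{i+1} − x_{i+1}·y_i), indices taken mod 4.
Σ = (-1) + (-3) + (-87) + (-29) = -120
Area = |Σ|/2 = 60.
Hole:
Apply the shoelace formula: 2A = Σ (x_i·y_{i+1} − x_{i+1}·y_i), indices taken mod 4.
Σ = (-1) + (-2) + (3) + (12) = 12
Area = |Σ|/2 = 6.
Net area = 60 − 6 = 54.

54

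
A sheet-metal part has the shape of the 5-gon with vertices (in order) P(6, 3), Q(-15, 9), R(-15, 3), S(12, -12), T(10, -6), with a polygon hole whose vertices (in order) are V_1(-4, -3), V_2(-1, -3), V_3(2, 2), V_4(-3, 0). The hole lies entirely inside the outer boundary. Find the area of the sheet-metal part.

Outer boundary:
Apply the surveyor's formula: 2A = Σ (x_i·y_{i+1} − x_{i+1}·y_i), indices taken mod 5.
P→Q: (6)(9) − (-15)(3) = 99
Q→R: (-15)(3) − (-15)(9) = 90
R→S: (-15)(-12) − (12)(3) = 144
S→T: (12)(-6) − (10)(-12) = 48
T→P: (10)(3) − (6)(-6) = 66
Σ = 447
Area = |Σ|/2 = 223.5.
Hole:
Σ = (9) + (4) + (6) + (9) = 28
Area = |Σ|/2 = 14.
Net area = 223.5 − 14 = 209.5.

209.5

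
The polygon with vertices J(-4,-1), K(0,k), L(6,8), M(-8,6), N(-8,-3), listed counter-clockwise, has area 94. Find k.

-2

Write out the shoelace sum; only the two edges meeting at K involve k:
2·Area = [((-4)·k − 0·(-1)) + (0·8 − 6·k)] + 168
       = -10·k + 168 = 188
⇒ k = -2.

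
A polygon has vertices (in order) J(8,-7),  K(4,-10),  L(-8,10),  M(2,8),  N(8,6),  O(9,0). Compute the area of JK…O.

172.5

Apply Gauss's area formula: 2A = Σ (x_i·y_{i+1} − x_{i+1}·y_i), indices taken mod 6.
Cross-terms: -52, -40, -84, -52, -54, -63  ⇒  Σ = -345
Area = |Σ|/2 = 172.5.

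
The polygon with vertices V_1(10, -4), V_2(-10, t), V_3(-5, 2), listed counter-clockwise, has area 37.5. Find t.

Write out the shoelace sum; only the two edges meeting at V_2 involve t:
2·Area = [(10·t − (-10)·(-4)) + ((-10)·2 − (-5)·t)] + 0
       = 15·t + -60 = 75
⇒ t = 9.

9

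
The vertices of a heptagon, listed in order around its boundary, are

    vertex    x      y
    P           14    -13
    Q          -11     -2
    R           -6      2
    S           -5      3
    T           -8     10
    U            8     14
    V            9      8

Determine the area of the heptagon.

Apply the shoelace (surveyor's) formula: 2A = Σ (x_i·y_{i+1} − x_{i+1}·y_i), indices taken mod 7.
Σ = (-171) + (-34) + (-8) + (-26) + (-192) + (-62) + (-229) = -722
Area = |Σ|/2 = 361.

361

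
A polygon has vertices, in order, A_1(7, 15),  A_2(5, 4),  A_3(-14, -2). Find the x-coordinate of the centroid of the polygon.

-2/3

Apply Gauss's area formula. First the cross-terms c_i = x_i·y_{i+1} − x_{i+1}·y_i:
  -47, 46, -196  ⇒  2A = -197, A = -98.5.
Then Σ (x_i + x_{i+1})·c_i = 394, so x̄ = 394 / (6·(-98.5)) = -2/3.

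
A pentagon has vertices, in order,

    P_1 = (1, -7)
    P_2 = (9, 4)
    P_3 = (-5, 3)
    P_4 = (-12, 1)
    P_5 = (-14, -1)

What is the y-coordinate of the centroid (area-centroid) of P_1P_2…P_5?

-2/3

Apply the shoelace formula. First the cross-terms c_i = x_i·y_{i+1} − x_{i+1}·y_i:
  67, 47, 31, 26, 99  ⇒  2A = 270, A = 135.
Then Σ (y_i + y_{i+1})·c_i = -540, so ȳ = -540 / (6·135) = -2/3.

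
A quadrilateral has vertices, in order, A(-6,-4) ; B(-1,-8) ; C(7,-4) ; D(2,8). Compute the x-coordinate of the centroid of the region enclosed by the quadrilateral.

Apply the shoelace formula. First the cross-terms c_i = x_i·y_{i+1} − x_{i+1}·y_i:
  44, 60, 64, 40  ⇒  2A = 208, A = 104.
Then Σ (x_i + x_{i+1})·c_i = 468, so x̄ = 468 / (6·104) = 0.75.

0.75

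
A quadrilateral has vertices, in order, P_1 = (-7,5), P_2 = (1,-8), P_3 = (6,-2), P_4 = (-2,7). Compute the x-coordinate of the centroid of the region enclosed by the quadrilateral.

-61/174

Apply the shoelace formula. First the cross-terms c_i = x_i·y_{i+1} − x_{i+1}·y_i:
  51, 46, 38, 39  ⇒  2A = 174, A = 87.
Then Σ (x_i + x_{i+1})·c_i = -183, so x̄ = -183 / (6·87) = -61/174.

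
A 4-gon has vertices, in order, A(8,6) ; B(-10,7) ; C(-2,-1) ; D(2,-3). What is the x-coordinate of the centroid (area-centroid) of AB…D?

Apply Gauss's area formula. First the cross-terms c_i = x_i·y_{i+1} − x_{i+1}·y_i:
  116, 24, 8, 36  ⇒  2A = 184, A = 92.
Then Σ (x_i + x_{i+1})·c_i = -160, so x̄ = -160 / (6·92) = -20/69.

-20/69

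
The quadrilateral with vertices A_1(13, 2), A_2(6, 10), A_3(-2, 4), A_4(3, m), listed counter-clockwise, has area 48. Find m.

4

The doubled signed area Σ (x_i y_{i+1} − x_{i+1} y_i) is linear in m.
With m=0 it equals 156; the coefficient of m is -15 (from the two edges through A_4).
So -15·m + 156 = 2·48 = 96 ⇒ m = 4.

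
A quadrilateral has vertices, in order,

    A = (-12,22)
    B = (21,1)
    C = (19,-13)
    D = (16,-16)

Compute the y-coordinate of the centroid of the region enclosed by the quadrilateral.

203/117

Apply the shoelace formula. First the cross-terms c_i = x_i·y_{i+1} − x_{i+1}·y_i:
  -474, -292, -96, 160  ⇒  2A = -702, A = -351.
Then Σ (y_i + y_{i+1})·c_i = -3654, so ȳ = -3654 / (6·(-351)) = 203/117.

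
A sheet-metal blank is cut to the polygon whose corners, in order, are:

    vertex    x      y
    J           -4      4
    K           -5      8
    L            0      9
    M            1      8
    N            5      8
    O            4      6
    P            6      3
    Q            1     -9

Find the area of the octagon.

Σ = (-12) + (-45) + (-9) + (-32) + (-2) + (-24) + (-57) + (-32) = -213
Area = |Σ|/2 = 106.5.

106.5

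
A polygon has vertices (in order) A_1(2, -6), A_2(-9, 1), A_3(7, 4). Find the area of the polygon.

72.5

Cross-terms: -52, -43, -50  ⇒  Σ = -145
Area = |Σ|/2 = 72.5.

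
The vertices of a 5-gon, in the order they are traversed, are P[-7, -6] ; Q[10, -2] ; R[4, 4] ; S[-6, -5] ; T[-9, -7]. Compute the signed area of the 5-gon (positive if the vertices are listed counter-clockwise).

64

Apply the shoelace formula: 2A = Σ (x_i·y_{i+1} − x_{i+1}·y_i), indices taken mod 5.
Σ = (74) + (48) + (4) + (-3) + (5) = 128
Signed area = Σ/2 = 64 (positive ⇒ counter-clockwise traversal).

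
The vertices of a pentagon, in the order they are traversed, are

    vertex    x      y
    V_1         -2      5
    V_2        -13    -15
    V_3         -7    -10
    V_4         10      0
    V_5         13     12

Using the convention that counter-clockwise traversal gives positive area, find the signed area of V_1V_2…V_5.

Apply the shoelace (surveyor's) formula: 2A = Σ (x_i·y_{i+1} − x_{i+1}·y_i), indices taken mod 5.
Σ = (95) + (25) + (100) + (120) + (89) = 429
Signed area = Σ/2 = 214.5 (positive ⇒ counter-clockwise traversal).

214.5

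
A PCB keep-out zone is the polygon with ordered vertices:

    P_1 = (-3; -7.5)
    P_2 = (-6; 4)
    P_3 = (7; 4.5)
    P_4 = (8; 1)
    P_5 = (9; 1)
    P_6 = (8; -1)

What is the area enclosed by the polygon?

Apply the surveyor's formula: 2A = Σ (x_i·y_{i+1} − x_{i+1}·y_i), indices taken mod 6.
P_1→P_2: (-3)(4) − (-6)(-7.5) = -57
P_2→P_3: (-6)(4.5) − (7)(4) = -55
P_3→P_4: (7)(1) − (8)(4.5) = -29
P_4→P_5: (8)(1) − (9)(1) = -1
P_5→P_6: (9)(-1) − (8)(1) = -17
P_6→P_1: (8)(-7.5) − (-3)(-1) = -63
Σ = -222
Area = |Σ|/2 = 111.

111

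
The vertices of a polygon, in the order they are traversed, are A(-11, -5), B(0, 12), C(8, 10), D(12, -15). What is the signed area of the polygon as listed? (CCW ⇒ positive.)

Apply the surveyor's formula: 2A = Σ (x_i·y_{i+1} − x_{i+1}·y_i), indices taken mod 4.
Σ = (-132) + (-96) + (-240) + (-225) = -693
Signed area = Σ/2 = -346.5 (negative ⇒ clockwise traversal).

-346.5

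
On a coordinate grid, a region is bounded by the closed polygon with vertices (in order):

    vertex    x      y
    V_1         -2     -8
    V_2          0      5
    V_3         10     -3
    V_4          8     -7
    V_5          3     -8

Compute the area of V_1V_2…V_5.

Apply Gauss's area formula: 2A = Σ (x_i·y_{i+1} − x_{i+1}·y_i), indices taken mod 5.
V_1→V_2: (-2)(5) − (0)(-8) = -10
V_2→V_3: (0)(-3) − (10)(5) = -50
V_3→V_4: (10)(-7) − (8)(-3) = -46
V_4→V_5: (8)(-8) − (3)(-7) = -43
V_5→V_1: (3)(-8) − (-2)(-8) = -40
Σ = -189
Area = |Σ|/2 = 94.5.

94.5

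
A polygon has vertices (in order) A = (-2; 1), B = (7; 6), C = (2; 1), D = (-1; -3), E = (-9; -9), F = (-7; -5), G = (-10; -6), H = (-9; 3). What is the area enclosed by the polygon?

Cross-terms: -19, -5, -5, -18, -18, -8, -84, -3  ⇒  Σ = -160
Area = |Σ|/2 = 80.

80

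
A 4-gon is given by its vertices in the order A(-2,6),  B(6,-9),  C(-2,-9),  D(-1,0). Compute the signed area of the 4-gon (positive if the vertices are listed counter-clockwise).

-52.5

Σ = (-18) + (-72) + (-9) + (-6) = -105
Signed area = Σ/2 = -52.5 (negative ⇒ clockwise traversal).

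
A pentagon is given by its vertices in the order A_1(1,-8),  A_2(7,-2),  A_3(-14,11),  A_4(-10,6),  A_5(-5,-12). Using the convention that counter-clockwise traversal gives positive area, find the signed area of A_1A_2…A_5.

165.5

Apply Gauss's area formula: 2A = Σ (x_i·y_{i+1} − x_{i+1}·y_i), indices taken mod 5.
Cross-terms: 54, 49, 26, 150, 52  ⇒  Σ = 331
Signed area = Σ/2 = 165.5 (positive ⇒ counter-clockwise traversal).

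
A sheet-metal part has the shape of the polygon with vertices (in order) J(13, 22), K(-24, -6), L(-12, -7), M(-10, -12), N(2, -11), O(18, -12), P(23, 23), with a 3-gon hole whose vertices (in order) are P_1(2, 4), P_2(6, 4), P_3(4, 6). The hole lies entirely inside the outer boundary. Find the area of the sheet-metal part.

Outer boundary:
Σ = (450) + (96) + (74) + (134) + (174) + (690) + (207) = 1825
Area = |Σ|/2 = 912.5.
Hole:
P_1→P_2: (2)(4) − (6)(4) = -16
P_2→P_3: (6)(6) − (4)(4) = 20
P_3→P_1: (4)(4) − (2)(6) = 4
Σ = 8
Area = |Σ|/2 = 4.
Net area = 912.5 − 4 = 908.5.

908.5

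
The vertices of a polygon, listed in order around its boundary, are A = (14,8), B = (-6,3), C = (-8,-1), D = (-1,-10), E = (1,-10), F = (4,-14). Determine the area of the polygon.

236.5

Apply the shoelace (surveyor's) formula: 2A = Σ (x_i·y_{i+1} − x_{i+1}·y_i), indices taken mod 6.
A→B: (14)(3) − (-6)(8) = 90
B→C: (-6)(-1) − (-8)(3) = 30
C→D: (-8)(-10) − (-1)(-1) = 79
D→E: (-1)(-10) − (1)(-10) = 20
E→F: (1)(-14) − (4)(-10) = 26
F→A: (4)(8) − (14)(-14) = 228
Σ = 473
Area = |Σ|/2 = 236.5.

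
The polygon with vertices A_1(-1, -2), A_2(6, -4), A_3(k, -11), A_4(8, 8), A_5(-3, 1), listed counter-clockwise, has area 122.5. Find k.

The doubled signed area Σ (x_i y_{i+1} − x_{i+1} y_i) is linear in k.
With k=0 it equals 77; the coefficient of k is 12 (from the two edges through A_3).
So 12·k + 77 = 2·122.5 = 245 ⇒ k = 14.

14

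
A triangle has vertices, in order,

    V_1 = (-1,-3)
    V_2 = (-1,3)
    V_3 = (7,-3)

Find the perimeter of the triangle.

24

|V_1V_2| = √((0)² + (6)²) = √36 = 6
|V_2V_3| = √((8)² + (-6)²) = √100 = 10
|V_3V_1| = √((-8)² + (0)²) = √64 = 8
Perimeter = 6 + 10 + 8 = 24.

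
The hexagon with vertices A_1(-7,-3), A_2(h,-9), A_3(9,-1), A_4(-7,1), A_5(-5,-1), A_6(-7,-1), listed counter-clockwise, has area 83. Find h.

The doubled signed area Σ (x_i y_{i+1} − x_{i+1} y_i) is linear in h.
With h=0 it equals 170; the coefficient of h is 2 (from the two edges through A_2).
So 2·h + 170 = 2·83 = 166 ⇒ h = -2.

-2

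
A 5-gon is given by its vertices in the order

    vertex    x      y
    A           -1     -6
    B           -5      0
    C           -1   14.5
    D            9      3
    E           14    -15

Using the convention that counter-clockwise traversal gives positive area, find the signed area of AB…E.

-256

Apply Gauss's area formula: 2A = Σ (x_i·y_{i+1} − x_{i+1}·y_i), indices taken mod 5.
Cross-terms: -30, -72.5, -133.5, -177, -99  ⇒  Σ = -512
Signed area = Σ/2 = -256 (negative ⇒ clockwise traversal).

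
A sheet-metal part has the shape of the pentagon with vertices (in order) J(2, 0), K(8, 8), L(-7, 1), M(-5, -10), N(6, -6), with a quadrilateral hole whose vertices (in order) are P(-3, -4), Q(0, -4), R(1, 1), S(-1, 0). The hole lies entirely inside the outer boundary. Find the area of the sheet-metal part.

Outer boundary:
Σ = (16) + (64) + (75) + (90) + (12) = 257
Area = |Σ|/2 = 128.5.
Hole:
Apply the surveyor's formula: 2A = Σ (x_i·y_{i+1} − x_{i+1}·y_i), indices taken mod 4.
Σ = (12) + (4) + (1) + (4) = 21
Area = |Σ|/2 = 10.5.
Net area = 128.5 − 10.5 = 118.

118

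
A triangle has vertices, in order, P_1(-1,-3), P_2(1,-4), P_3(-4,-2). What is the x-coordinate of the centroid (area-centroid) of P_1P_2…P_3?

Apply the surveyor's formula. First the cross-terms c_i = x_i·y_{i+1} − x_{i+1}·y_i:
  7, -18, 10  ⇒  2A = -1, A = -0.5.
Then Σ (x_i + x_{i+1})·c_i = 4, so x̄ = 4 / (6·(-0.5)) = -4/3.

-4/3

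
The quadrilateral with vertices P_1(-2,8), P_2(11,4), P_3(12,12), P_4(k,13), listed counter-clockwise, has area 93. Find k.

The doubled signed area Σ (x_i y_{i+1} − x_{i+1} y_i) is linear in k.
With k=0 it equals 170; the coefficient of k is -4 (from the two edges through P_4).
So -4·k + 170 = 2·93 = 186 ⇒ k = -4.

-4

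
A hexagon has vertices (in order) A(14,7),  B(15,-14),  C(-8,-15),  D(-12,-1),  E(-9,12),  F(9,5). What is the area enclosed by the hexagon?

Apply the shoelace formula: 2A = Σ (x_i·y_{i+1} − x_{i+1}·y_i), indices taken mod 6.
Σ = (-301) + (-337) + (-172) + (-153) + (-153) + (-7) = -1123
Area = |Σ|/2 = 561.5.

561.5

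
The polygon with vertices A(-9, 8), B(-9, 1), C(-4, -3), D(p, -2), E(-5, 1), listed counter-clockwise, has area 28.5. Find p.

The doubled signed area Σ (x_i y_{i+1} − x_{i+1} y_i) is linear in p.
With p=0 it equals 61; the coefficient of p is 4 (from the two edges through D).
So 4·p + 61 = 2·28.5 = 57 ⇒ p = -1.

-1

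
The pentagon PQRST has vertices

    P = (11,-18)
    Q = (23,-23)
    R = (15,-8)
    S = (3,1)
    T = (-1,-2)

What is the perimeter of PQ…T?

|PQ| = √((12)² + (-5)²) = √169 = 13
|QR| = √((-8)² + (15)²) = √289 = 17
|RS| = √((-12)² + (9)²) = √225 = 15
|ST| = √((-4)² + (-3)²) = √25 = 5
|TP| = √((12)² + (-16)²) = √400 = 20
Perimeter = 13 + 17 + 15 + 5 + 20 = 70.

70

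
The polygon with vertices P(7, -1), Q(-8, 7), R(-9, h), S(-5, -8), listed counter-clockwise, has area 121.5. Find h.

-2

The doubled signed area Σ (x_i y_{i+1} − x_{i+1} y_i) is linear in h.
With h=0 it equals 237; the coefficient of h is -3 (from the two edges through R).
So -3·h + 237 = 2·121.5 = 243 ⇒ h = -2.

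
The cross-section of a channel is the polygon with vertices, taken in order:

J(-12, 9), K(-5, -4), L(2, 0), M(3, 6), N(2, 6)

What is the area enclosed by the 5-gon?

Cross-terms: 93, 8, 12, 6, 90  ⇒  Σ = 209
Area = |Σ|/2 = 104.5.

104.5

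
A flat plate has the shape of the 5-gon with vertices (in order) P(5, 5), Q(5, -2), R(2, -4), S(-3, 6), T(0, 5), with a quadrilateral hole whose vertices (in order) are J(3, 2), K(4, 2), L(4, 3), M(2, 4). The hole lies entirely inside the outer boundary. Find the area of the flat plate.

43.5

Outer boundary:
Apply the shoelace formula: 2A = Σ (x_i·y_{i+1} − x_{i+1}·y_i), indices taken mod 5.
Cross-terms: -35, -16, 0, -15, -25  ⇒  Σ = -91
Area = |Σ|/2 = 45.5.
Hole:
Apply Gauss's area formula: 2A = Σ (x_i·y_{i+1} − x_{i+1}·y_i), indices taken mod 4.
Σ = (-2) + (4) + (10) + (-8) = 4
Area = |Σ|/2 = 2.
Net area = 45.5 − 2 = 43.5.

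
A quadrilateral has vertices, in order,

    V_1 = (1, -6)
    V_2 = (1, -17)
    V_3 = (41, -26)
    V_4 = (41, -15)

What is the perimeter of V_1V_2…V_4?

104

|V_1V_2| = √((0)² + (-11)²) = √121 = 11
|V_2V_3| = √((40)² + (-9)²) = √1681 = 41
|V_3V_4| = √((0)² + (11)²) = √121 = 11
|V_4V_1| = √((-40)² + (9)²) = √1681 = 41
Perimeter = 11 + 41 + 11 + 41 = 104.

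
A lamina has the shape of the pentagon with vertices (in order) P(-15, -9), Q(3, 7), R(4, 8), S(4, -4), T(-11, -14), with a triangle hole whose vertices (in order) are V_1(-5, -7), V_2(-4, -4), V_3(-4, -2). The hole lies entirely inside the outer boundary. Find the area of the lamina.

Outer boundary:
Σ = (-78) + (-4) + (-48) + (-100) + (-111) = -341
Area = |Σ|/2 = 170.5.
Hole:
Apply the shoelace formula: 2A = Σ (x_i·y_{i+1} − x_{i+1}·y_i), indices taken mod 3.
Σ = (-8) + (-8) + (18) = 2
Area = |Σ|/2 = 1.
Net area = 170.5 − 1 = 169.5.

169.5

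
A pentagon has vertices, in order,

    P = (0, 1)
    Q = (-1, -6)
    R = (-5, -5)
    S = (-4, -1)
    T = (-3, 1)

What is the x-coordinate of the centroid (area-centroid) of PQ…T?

-114/49

Apply the shoelace formula. First the cross-terms c_i = x_i·y_{i+1} − x_{i+1}·y_i:
  1, -25, -15, -7, -3  ⇒  2A = -49, A = -24.5.
Then Σ (x_i + x_{i+1})·c_i = 342, so x̄ = 342 / (6·(-24.5)) = -114/49.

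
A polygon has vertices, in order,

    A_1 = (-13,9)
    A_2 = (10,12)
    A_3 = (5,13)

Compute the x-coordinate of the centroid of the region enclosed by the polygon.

Apply the shoelace (surveyor's) formula. First the cross-terms c_i = x_i·y_{i+1} − x_{i+1}·y_i:
  -246, 70, 214  ⇒  2A = 38, A = 19.
Then Σ (x_i + x_{i+1})·c_i = 76, so x̄ = 76 / (6·19) = 2/3.

2/3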